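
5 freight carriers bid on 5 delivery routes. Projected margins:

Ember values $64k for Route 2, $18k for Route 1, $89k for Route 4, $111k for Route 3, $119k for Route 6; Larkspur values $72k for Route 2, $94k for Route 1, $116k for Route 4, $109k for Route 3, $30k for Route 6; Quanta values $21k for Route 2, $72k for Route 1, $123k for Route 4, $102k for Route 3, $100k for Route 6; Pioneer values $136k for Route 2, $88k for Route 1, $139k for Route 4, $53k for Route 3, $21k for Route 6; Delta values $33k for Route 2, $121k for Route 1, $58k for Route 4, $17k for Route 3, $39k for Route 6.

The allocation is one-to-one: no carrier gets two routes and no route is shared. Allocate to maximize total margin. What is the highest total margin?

Optimal: Ember→Route 6 ($119k), Larkspur→Route 3 ($109k), Quanta→Route 4 ($123k), Pioneer→Route 2 ($136k), Delta→Route 1 ($121k) — total 119+109+123+136+121 = $608k.
Column-greedy (each route in turn goes to its best remaining carrier) gives $521k, worse by 87.

Max total: $608k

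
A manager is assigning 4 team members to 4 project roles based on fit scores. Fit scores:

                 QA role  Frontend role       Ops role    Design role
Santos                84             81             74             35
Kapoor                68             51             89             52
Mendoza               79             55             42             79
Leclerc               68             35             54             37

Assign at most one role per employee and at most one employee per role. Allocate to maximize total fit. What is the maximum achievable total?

This is a one-to-one assignment (maximum-weight bipartite matching).
Optimal: Santos→Frontend role (81 pts), Kapoor→Ops role (89 pts), Mendoza→Design role (79 pts), Leclerc→QA role (68 pts) — total 81+89+79+68 = 317 pts.
Column-greedy (each role in turn goes to its best remaining employee) gives 265 pts, worse by 52.
No other one-to-one assignment exceeds 317 pts.

Max total: 317 pts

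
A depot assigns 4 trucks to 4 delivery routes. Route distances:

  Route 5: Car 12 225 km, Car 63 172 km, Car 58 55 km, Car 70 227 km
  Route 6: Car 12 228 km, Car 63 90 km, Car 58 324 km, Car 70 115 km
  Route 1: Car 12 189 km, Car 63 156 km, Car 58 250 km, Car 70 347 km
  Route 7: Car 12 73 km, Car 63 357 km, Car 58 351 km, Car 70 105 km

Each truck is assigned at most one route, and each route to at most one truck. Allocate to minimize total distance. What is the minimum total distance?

This is the linear assignment problem.
Optimal: Car 12→Route 7 (73 km), Car 63→Route 1 (156 km), Car 58→Route 5 (55 km), Car 70→Route 6 (115 km) — total 73+156+55+115 = 399 km.
Checked against all permutations: 399 km is optimal.

Min total: 399 km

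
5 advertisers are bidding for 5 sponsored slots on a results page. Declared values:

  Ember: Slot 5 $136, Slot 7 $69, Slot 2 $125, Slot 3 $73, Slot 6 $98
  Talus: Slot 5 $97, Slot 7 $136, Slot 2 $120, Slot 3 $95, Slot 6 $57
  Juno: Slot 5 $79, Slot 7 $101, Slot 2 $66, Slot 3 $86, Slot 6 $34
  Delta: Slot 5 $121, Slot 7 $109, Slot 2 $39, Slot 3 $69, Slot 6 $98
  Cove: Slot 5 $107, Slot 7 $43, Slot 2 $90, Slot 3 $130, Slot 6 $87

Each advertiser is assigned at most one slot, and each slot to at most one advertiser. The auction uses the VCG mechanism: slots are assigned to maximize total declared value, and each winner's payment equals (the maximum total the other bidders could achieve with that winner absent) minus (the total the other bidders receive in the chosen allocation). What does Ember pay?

Ember pays $23.

Efficient allocation: Ember→Slot 5 ($136), Talus→Slot 2 ($120), Juno→Slot 7 ($101), Delta→Slot 6 ($98), Cove→Slot 3 ($130); total welfare W = $585.
Ember receives Slot 5 at value $136, so the others get W − 136 = $449.
Without Ember: best allocation of the remaining 4 bidders over all 5 slots is Talus→Slot 2 ($120), Juno→Slot 7 ($101), Delta→Slot 5 ($121), Cove→Slot 3 ($130), total $472.
VCG payment = (others' best without Ember) − (others' welfare with Ember) = 472 − 449 = $23.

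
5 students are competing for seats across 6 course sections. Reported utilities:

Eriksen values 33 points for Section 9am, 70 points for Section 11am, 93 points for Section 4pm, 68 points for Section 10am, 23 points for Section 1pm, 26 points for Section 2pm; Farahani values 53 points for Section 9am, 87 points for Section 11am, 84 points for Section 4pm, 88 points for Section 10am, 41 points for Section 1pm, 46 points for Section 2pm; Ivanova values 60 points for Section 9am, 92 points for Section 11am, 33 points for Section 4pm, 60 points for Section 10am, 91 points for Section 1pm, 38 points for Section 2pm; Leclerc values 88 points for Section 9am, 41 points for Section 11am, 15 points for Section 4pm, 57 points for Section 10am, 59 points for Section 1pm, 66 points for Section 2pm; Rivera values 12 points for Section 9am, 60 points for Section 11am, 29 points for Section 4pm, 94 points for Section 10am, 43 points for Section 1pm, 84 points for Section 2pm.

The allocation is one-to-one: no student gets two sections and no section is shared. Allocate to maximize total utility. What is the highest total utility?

Optimal: Eriksen→Section 4pm (93 points), Farahani→Section 11am (87 points), Ivanova→Section 1pm (91 points), Leclerc→Section 9am (88 points), Rivera→Section 10am (94 points) — total 93+87+91+88+94 = 453 points.
Max-entry greedy (repeatedly take the single best remaining cell) gives 413 points, worse by 40.
Swapping Leclerc↔Rivera (Leclerc→Section 10am 57 points, Rivera→Section 9am 12 points) loses 113.

Maximum total: 453 points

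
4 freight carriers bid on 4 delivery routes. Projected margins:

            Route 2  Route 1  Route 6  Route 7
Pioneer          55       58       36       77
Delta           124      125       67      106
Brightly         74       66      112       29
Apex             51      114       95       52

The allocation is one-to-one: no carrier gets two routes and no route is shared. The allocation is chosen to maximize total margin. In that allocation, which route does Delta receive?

Delta receives Route 2.

Treat this as an assignment problem: match each carrier to one route.
Optimal: Pioneer→Route 7 ($77k), Delta→Route 2 ($124k), Brightly→Route 6 ($112k), Apex→Route 1 ($114k) — total 77+124+112+114 = $427k.
Row-greedy (each carrier in turn takes its best remaining route) gives $365k, worse by 62.
Next-best assignment: Pioneer→Route 2, Delta→Route 7, Brightly→Route 6, Apex→Route 1 = $387k.
Checked against all permutations: $427k is optimal.
Delta's own top route is Route 1 ($125k), but forcing Delta→Route 1 and reassigning the rest optimally gives only $371k — worse by 56.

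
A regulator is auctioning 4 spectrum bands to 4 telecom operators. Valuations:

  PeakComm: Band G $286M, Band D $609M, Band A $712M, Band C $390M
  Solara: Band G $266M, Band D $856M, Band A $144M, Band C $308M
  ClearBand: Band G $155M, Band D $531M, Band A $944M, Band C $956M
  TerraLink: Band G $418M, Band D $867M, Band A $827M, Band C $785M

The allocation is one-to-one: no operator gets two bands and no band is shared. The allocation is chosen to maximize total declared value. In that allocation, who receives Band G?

TerraLink receives Band G.

Optimal: PeakComm→Band A ($712M), Solara→Band D ($856M), ClearBand→Band C ($956M), TerraLink→Band G ($418M) — total 712+856+956+418 = $2942M.
Column-greedy (each band in turn goes to its best remaining operator) gives $2608M, worse by 334.
Next-best assignment: PeakComm→Band G, Solara→Band D, ClearBand→Band C, TerraLink→Band A = $2925M.
No other one-to-one assignment exceeds $2942M.
TerraLink's own top band is Band D ($867M), but forcing TerraLink→Band D and reassigning the rest optimally gives only $2801M — worse by 141.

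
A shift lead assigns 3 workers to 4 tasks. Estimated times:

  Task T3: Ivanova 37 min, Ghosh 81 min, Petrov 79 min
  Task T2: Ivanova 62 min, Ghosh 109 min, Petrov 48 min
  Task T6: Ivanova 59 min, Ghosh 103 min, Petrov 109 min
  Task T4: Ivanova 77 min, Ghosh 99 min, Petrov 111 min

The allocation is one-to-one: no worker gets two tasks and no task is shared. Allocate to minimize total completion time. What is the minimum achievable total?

Minimum total: 184 min

Optimal: Ivanova→Task T3 (37 min), Ghosh→Task T4 (99 min), Petrov→Task T2 (48 min) — total 37+99+48 = 184 min.
Column-greedy (each task in turn goes to its cheapest remaining worker) gives 188 min, worse by 4.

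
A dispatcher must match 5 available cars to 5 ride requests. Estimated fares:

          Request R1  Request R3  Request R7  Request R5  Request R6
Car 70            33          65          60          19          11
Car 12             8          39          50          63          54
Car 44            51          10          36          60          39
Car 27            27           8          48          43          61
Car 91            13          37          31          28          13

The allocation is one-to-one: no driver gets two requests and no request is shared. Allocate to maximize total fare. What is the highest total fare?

Optimal: Car 70→Request R7 ($60), Car 12→Request R5 ($63), Car 44→Request R1 ($51), Car 27→Request R6 ($61), Car 91→Request R3 ($37) — total 60+63+51+61+37 = $272.
Max-entry greedy (repeatedly take the single best remaining cell) gives $271, worse by 1.

Max total: $272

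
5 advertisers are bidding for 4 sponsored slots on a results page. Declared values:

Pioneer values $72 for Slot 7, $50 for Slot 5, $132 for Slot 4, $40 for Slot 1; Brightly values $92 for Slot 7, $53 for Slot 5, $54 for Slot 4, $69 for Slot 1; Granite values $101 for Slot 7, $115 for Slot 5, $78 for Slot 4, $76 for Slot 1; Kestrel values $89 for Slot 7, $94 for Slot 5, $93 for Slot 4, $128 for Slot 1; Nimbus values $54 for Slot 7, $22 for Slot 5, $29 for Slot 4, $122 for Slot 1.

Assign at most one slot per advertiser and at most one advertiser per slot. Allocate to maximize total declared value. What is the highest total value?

Maximum total: $467

Optimal: Brightly→Slot 7 ($92), Granite→Slot 5 ($115), Pioneer→Slot 4 ($132), Kestrel→Slot 1 ($128) — total 92+115+132+128 = $467.
Column-greedy (each slot in turn goes to its best remaining advertiser) gives $449, worse by 18.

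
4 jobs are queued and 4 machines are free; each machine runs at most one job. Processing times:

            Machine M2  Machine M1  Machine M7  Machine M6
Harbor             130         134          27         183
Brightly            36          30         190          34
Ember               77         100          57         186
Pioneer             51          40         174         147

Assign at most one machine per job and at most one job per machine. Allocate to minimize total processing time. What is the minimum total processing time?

This is the linear assignment problem.
Optimal: Harbor→Machine M7 (27 min), Brightly→Machine M6 (34 min), Ember→Machine M2 (77 min), Pioneer→Machine M1 (40 min) — total 27+34+77+40 = 178 min.
Column-greedy (each machine in turn goes to its cheapest remaining job) gives 289 min, worse by 111.
Next-best assignment: Harbor→Machine M7, Brightly→Machine M6, Ember→Machine M1, Pioneer→Machine M2 = 212 min.

Minimum total: 178 min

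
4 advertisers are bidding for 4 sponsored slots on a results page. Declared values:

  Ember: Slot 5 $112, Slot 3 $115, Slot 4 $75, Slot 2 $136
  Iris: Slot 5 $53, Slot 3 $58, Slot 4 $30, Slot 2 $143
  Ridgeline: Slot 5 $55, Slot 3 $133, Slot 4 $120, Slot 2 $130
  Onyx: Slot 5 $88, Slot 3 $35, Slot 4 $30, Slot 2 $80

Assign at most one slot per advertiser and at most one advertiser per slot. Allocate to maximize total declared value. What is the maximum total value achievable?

Max total: $466

This is a one-to-one assignment (maximum-weight bipartite matching).
Optimal: Ember→Slot 3 ($115), Iris→Slot 2 ($143), Ridgeline→Slot 4 ($120), Onyx→Slot 5 ($88) — total 115+143+120+88 = $466.
Max-entry greedy (repeatedly take the single best remaining cell) gives $418, worse by 48.
Next-best assignment: Ember→Slot 4, Iris→Slot 2, Ridgeline→Slot 3, Onyx→Slot 5 = $439.
Swapping Onyx↔Iris (Onyx→Slot 2 $80, Iris→Slot 5 $53) loses 98.
No other one-to-one assignment exceeds $466.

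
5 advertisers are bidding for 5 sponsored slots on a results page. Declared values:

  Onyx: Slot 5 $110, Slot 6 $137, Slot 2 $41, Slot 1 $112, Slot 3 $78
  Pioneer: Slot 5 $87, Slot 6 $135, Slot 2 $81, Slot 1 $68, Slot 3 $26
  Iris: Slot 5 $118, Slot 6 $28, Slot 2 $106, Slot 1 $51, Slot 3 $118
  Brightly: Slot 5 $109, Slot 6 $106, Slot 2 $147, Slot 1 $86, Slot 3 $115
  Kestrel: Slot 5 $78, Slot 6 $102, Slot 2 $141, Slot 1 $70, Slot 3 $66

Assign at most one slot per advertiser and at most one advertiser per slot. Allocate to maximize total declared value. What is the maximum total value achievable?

Maximum total: $621

This is the linear assignment problem.
Optimal: Onyx→Slot 1 ($112), Pioneer→Slot 6 ($135), Iris→Slot 5 ($118), Brightly→Slot 3 ($115), Kestrel→Slot 2 ($141) — total 112+135+118+115+141 = $621.
Column-greedy (each slot in turn goes to its best remaining advertiser) gives $498, worse by 123.
Next-best assignment: Onyx→Slot 1, Pioneer→Slot 6, Iris→Slot 3, Brightly→Slot 5, Kestrel→Slot 2 = $615.
Swapping Onyx↔Kestrel (Onyx→Slot 2 $41, Kestrel→Slot 1 $70) loses 142.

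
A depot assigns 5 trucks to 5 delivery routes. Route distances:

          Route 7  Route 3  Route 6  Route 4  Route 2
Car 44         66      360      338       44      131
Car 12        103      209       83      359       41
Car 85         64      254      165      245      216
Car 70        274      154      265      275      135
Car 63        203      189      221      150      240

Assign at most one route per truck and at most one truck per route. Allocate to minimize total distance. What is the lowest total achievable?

Optimal: Car 44→Route 4 (44 km), Car 12→Route 6 (83 km), Car 85→Route 7 (64 km), Car 70→Route 2 (135 km), Car 63→Route 3 (189 km) — total 44+83+64+135+189 = 515 km.
Row-greedy (each truck in turn takes its cheapest remaining route) gives 524 km, worse by 9.
Swapping Car 70↔Car 12 (Car 70→Route 6 265 km, Car 12→Route 2 41 km) adds 88.
Every other assignment is strictly worse.

Minimum total: 515 km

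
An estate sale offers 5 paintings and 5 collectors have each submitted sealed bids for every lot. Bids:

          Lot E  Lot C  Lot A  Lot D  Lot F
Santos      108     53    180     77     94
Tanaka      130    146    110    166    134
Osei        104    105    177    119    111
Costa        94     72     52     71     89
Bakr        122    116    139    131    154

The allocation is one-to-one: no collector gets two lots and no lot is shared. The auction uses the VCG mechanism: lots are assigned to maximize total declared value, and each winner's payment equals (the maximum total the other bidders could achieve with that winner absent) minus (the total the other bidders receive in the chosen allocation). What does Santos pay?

Santos pays $72.

Efficient allocation: Santos→Lot A ($180), Tanaka→Lot D ($166), Osei→Lot C ($105), Costa→Lot E ($94), Bakr→Lot F ($154); total welfare W = $699.
Santos receives Lot A at value $180, so the others get W − 180 = $519.
Without Santos: best allocation of the remaining 4 bidders over all 5 lots is Tanaka→Lot D ($166), Osei→Lot A ($177), Costa→Lot E ($94), Bakr→Lot F ($154), total $591.
VCG payment = (others' best without Santos) − (others' welfare with Santos) = 591 − 519 = $72.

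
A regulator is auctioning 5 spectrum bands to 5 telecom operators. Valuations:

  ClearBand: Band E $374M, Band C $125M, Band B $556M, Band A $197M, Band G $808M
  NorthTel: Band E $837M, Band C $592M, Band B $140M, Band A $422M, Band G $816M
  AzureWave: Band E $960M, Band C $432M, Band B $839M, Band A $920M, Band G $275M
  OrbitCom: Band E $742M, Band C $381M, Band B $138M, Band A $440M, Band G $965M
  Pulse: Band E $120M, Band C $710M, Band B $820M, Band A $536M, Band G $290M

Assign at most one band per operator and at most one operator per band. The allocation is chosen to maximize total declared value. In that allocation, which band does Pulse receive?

Pulse receives Band C.

This is a one-to-one assignment (maximum-weight bipartite matching).
Optimal: ClearBand→Band B ($556M), NorthTel→Band E ($837M), AzureWave→Band A ($920M), OrbitCom→Band G ($965M), Pulse→Band C ($710M) — total 556+837+920+965+710 = $3988M.
Max-entry greedy (repeatedly take the single best remaining cell) gives $3534M, worse by 454.
Next-best assignment: ClearBand→Band G, NorthTel→Band C, AzureWave→Band A, OrbitCom→Band E, Pulse→Band B = $3882M.
Swapping AzureWave↔Pulse (AzureWave→Band C $432M, Pulse→Band A $536M) loses 662.
Pulse's own top band is Band B ($820M), but forcing Pulse→Band B and reassigning the rest optimally gives only $3882M — worse by 106.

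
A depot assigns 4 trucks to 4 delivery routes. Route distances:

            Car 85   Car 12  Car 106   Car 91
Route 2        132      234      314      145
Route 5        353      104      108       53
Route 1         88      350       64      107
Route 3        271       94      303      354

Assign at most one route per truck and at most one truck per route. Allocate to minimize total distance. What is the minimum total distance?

Optimal: Car 85→Route 2 (132 km), Car 12→Route 3 (94 km), Car 106→Route 1 (64 km), Car 91→Route 5 (53 km) — total 132+94+64+53 = 343 km.
Row-greedy (each truck in turn takes its cheapest remaining route) gives 435 km, worse by 92.
Swapping Car 12↔Car 85 (Car 12→Route 2 234 km, Car 85→Route 3 271 km) adds 279.

Minimum total: 343 km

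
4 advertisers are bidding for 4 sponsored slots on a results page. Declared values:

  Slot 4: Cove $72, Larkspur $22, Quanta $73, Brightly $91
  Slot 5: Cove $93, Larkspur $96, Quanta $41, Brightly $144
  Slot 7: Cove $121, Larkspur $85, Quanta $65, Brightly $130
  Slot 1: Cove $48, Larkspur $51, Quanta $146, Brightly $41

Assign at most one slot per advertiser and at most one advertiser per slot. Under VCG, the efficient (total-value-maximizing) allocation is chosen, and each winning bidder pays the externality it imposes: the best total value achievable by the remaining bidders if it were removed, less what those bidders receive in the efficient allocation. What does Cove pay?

Efficient allocation: Cove→Slot 7 ($121), Larkspur→Slot 5 ($96), Quanta→Slot 1 ($146), Brightly→Slot 4 ($91); total welfare W = $454.
Cove receives Slot 7 at value $121, so the others get W − 121 = $333.
Without Cove: best allocation of the remaining 3 bidders over all 4 slots is Larkspur→Slot 7 ($85), Quanta→Slot 1 ($146), Brightly→Slot 5 ($144), total $375.
VCG payment = (others' best without Cove) − (others' welfare with Cove) = 375 − 333 = $42.

Cove pays $42.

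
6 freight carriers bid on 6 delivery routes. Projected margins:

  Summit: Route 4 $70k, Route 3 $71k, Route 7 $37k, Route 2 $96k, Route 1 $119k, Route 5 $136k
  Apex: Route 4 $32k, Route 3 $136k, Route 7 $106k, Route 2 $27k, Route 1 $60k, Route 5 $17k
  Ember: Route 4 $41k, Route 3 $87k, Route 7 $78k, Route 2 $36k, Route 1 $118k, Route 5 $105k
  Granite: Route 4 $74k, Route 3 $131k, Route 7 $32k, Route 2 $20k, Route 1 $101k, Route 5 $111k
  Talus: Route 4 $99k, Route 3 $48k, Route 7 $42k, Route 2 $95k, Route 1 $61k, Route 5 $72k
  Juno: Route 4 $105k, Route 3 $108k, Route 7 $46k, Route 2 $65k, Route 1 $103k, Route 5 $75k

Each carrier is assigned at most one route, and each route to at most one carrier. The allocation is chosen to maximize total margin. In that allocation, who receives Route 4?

Treat this as an assignment problem: match each carrier to one route.
Optimal: Summit→Route 5 ($136k), Apex→Route 7 ($106k), Ember→Route 1 ($118k), Granite→Route 3 ($131k), Talus→Route 2 ($95k), Juno→Route 4 ($105k) — total 136+106+118+131+95+105 = $691k.
Column-greedy (each route in turn goes to its best remaining carrier) gives $588k, worse by 103.
Next-best assignment: Summit→Route 1, Apex→Route 7, Ember→Route 5, Granite→Route 3, Talus→Route 2, Juno→Route 4 = $661k.
Juno's own top route is Route 3 ($108k), but forcing Juno→Route 3 and reassigning the rest optimally gives only $638k — worse by 53.

Juno receives Route 4.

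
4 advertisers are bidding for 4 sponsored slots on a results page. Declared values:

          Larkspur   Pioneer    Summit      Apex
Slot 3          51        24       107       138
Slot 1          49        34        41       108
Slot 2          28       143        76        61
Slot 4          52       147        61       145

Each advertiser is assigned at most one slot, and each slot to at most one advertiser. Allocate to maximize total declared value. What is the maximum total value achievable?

Maximum total: $444

Optimal: Larkspur→Slot 1 ($49), Pioneer→Slot 2 ($143), Summit→Slot 3 ($107), Apex→Slot 4 ($145) — total 49+143+107+145 = $444.
Row-greedy (each advertiser in turn takes its best remaining slot) gives $410, worse by 34.
Next-best assignment: Larkspur→Slot 1, Pioneer→Slot 4, Summit→Slot 2, Apex→Slot 3 = $410.
Checked against all permutations: $444 is optimal.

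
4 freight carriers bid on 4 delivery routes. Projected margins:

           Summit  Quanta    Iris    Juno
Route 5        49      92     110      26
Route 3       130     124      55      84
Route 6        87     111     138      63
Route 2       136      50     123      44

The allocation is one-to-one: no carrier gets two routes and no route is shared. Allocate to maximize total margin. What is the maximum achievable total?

Optimal: Summit→Route 2 ($136k), Quanta→Route 5 ($92k), Iris→Route 6 ($138k), Juno→Route 3 ($84k) — total 136+92+138+84 = $450k.
Row-greedy (each carrier in turn takes its best remaining route) gives $424k, worse by 26.
Swapping Juno↔Quanta (Juno→Route 5 $26k, Quanta→Route 3 $124k) loses 26.
No other one-to-one assignment exceeds $450k.

Maximum total: $450k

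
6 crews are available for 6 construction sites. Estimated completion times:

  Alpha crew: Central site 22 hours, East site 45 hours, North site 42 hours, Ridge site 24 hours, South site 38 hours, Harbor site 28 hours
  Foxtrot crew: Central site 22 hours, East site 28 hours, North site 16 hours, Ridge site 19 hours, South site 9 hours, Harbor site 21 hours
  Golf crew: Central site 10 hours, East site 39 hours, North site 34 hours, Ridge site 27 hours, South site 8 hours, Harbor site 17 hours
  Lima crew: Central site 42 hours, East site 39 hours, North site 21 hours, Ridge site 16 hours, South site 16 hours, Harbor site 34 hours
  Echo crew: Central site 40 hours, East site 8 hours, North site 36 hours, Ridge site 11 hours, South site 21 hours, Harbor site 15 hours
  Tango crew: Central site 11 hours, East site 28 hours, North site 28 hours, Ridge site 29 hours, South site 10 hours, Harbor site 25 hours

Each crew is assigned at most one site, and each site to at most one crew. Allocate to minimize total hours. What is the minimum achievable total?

Optimal: Alpha crew→Harbor site (28 hours), Foxtrot crew→North site (16 hours), Golf crew→South site (8 hours), Lima crew→Ridge site (16 hours), Echo crew→East site (8 hours), Tango crew→Central site (11 hours) — total 28+16+8+16+8+11 = 87 hours.
Row-greedy (each crew in turn takes its cheapest remaining site) gives 100 hours, worse by 13.
Next-best assignment: Alpha crew→Harbor site, Foxtrot crew→North site, Golf crew→Central site, Lima crew→Ridge site, Echo crew→East site, Tango crew→South site = 88 hours.
Swapping Golf crew↔Echo crew (Golf crew→East site 39 hours, Echo crew→South site 21 hours) adds 44.
Every other assignment is strictly worse.

Min total: 87 hours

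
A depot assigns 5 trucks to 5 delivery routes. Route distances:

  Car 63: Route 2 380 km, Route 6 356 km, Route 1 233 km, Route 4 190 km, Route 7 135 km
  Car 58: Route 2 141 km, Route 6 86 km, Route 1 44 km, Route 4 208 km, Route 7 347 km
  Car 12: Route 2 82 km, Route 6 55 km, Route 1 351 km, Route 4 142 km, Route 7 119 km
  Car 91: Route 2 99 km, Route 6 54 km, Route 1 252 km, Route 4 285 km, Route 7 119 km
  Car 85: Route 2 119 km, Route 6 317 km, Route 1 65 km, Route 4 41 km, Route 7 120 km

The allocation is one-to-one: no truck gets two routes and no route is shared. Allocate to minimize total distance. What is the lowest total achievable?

Min total: 356 km

This is the linear assignment problem.
Optimal: Car 63→Route 7 (135 km), Car 58→Route 1 (44 km), Car 12→Route 2 (82 km), Car 91→Route 6 (54 km), Car 85→Route 4 (41 km) — total 135+44+82+54+41 = 356 km.
Row-greedy (each truck in turn takes its cheapest remaining route) gives 374 km, worse by 18.
Next-best assignment: Car 63→Route 7, Car 58→Route 1, Car 12→Route 6, Car 91→Route 2, Car 85→Route 4 = 374 km.
Checked against all permutations: 356 km is optimal.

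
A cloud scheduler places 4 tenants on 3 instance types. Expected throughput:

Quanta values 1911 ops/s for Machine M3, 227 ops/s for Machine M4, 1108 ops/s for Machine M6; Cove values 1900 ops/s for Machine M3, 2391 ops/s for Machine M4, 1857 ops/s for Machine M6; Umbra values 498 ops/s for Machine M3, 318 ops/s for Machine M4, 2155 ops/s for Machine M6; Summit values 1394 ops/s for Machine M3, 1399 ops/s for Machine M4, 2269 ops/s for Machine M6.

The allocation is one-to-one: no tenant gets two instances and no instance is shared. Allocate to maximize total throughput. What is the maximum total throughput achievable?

Max total: 6571 ops/s

Optimal: Quanta→Machine M3 (1911 ops/s), Cove→Machine M4 (2391 ops/s), Summit→Machine M6 (2269 ops/s) — total 1911+2391+2269 = 6571 ops/s.
Row-greedy (each tenant in turn takes its best remaining instance) gives 6457 ops/s, worse by 114.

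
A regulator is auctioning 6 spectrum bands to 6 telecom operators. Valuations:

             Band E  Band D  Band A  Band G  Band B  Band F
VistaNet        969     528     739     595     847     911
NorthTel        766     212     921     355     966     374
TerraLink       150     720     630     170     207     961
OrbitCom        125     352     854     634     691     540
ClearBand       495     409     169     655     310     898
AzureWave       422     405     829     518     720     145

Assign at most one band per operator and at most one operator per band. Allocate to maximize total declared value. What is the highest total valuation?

Max total: $5016M

Optimal: VistaNet→Band E ($969M), NorthTel→Band B ($966M), TerraLink→Band D ($720M), OrbitCom→Band G ($634M), ClearBand→Band F ($898M), AzureWave→Band A ($829M) — total 969+966+720+634+898+829 = $5016M.
Column-greedy (each band in turn goes to its best remaining operator) gives $4525M, worse by 491.
No other one-to-one assignment exceeds $5016M.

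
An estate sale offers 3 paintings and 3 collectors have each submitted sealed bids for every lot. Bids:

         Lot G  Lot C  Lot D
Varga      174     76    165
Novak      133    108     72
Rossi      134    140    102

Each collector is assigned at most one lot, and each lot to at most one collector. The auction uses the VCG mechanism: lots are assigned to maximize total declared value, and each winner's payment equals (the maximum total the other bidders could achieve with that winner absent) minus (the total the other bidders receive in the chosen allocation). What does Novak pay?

Novak pays $9.

Efficient allocation: Varga→Lot D ($165), Novak→Lot G ($133), Rossi→Lot C ($140); total welfare W = $438.
Novak receives Lot G at value $133, so the others get W − 133 = $305.
Without Novak: best allocation of the remaining 2 bidders over all 3 lots is Varga→Lot G ($174), Rossi→Lot C ($140), total $314.
VCG payment = (others' best without Novak) − (others' welfare with Novak) = 314 − 305 = $9.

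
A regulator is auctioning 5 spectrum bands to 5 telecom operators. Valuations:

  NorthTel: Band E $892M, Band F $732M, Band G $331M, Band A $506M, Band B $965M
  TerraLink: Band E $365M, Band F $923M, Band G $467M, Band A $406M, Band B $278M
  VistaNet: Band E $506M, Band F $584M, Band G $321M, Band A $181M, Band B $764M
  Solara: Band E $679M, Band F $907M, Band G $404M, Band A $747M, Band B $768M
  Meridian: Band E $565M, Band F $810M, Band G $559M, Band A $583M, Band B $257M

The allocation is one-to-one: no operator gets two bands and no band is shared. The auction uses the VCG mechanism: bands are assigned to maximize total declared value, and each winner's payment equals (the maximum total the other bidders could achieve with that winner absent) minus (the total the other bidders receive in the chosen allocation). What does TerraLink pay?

Efficient allocation: NorthTel→Band E ($892M), TerraLink→Band F ($923M), VistaNet→Band B ($764M), Solara→Band A ($747M), Meridian→Band G ($559M); total welfare W = $3885M.
TerraLink receives Band F at value $923M, so the others get W − 923 = $2962M.
Without TerraLink: best allocation of the remaining 4 bidders over all 5 bands is NorthTel→Band E ($892M), VistaNet→Band B ($764M), Solara→Band A ($747M), Meridian→Band F ($810M), total $3213M.
VCG payment = (others' best without TerraLink) − (others' welfare with TerraLink) = 3213 − 2962 = $251M.

TerraLink pays $251M.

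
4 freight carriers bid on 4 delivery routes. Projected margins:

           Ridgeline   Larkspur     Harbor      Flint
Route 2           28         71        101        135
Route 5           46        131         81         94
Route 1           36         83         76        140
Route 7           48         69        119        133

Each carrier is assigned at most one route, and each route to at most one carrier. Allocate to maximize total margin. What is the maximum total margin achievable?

Max total: $421k

Treat this as an assignment problem: match each carrier to one route.
Optimal: Ridgeline→Route 1 ($36k), Larkspur→Route 5 ($131k), Harbor→Route 7 ($119k), Flint→Route 2 ($135k) — total 36+131+119+135 = $421k.
Column-greedy (each route in turn goes to its best remaining carrier) gives $390k, worse by 31.
Next-best assignment: Ridgeline→Route 7, Larkspur→Route 5, Harbor→Route 2, Flint→Route 1 = $420k.
Swapping Flint↔Harbor (Flint→Route 7 $133k, Harbor→Route 2 $101k) loses 20.
Every other assignment is strictly worse.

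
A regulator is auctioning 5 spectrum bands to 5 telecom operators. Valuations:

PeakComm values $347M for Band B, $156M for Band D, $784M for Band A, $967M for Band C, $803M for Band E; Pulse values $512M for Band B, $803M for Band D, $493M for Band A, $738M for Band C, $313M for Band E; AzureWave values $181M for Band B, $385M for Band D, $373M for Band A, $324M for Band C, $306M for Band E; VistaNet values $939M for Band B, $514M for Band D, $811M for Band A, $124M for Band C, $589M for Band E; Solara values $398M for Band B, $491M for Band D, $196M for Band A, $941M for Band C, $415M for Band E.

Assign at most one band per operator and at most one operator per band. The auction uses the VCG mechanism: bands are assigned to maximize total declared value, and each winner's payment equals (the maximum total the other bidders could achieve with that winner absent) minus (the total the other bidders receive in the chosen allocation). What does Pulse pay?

Efficient allocation: PeakComm→Band E ($803M), Pulse→Band D ($803M), AzureWave→Band A ($373M), VistaNet→Band B ($939M), Solara→Band C ($941M); total welfare W = $3859M.
Pulse receives Band D at value $803M, so the others get W − 803 = $3056M.
Without Pulse: best allocation of the remaining 4 bidders over all 5 bands is PeakComm→Band E ($803M), AzureWave→Band D ($385M), VistaNet→Band B ($939M), Solara→Band C ($941M), total $3068M.
VCG payment = (others' best without Pulse) − (others' welfare with Pulse) = 3068 − 3056 = $12M.

Pulse pays $12M.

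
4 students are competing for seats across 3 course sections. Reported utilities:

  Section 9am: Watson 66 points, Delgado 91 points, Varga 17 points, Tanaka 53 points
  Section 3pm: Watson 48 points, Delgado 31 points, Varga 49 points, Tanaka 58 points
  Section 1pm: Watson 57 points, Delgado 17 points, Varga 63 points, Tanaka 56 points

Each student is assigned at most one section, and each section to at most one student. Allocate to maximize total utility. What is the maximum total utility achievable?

Optimal: Delgado→Section 9am (91 points), Tanaka→Section 3pm (58 points), Varga→Section 1pm (63 points) — total 91+58+63 = 212 points.
Row-greedy (each student in turn takes its best remaining section) gives 160 points, worse by 52.
Next-best assignment: Delgado→Section 9am, Tanaka→Section 3pm, Watson→Section 1pm = 206 points.
Checked against all permutations: 212 points is optimal.

Max total: 212 points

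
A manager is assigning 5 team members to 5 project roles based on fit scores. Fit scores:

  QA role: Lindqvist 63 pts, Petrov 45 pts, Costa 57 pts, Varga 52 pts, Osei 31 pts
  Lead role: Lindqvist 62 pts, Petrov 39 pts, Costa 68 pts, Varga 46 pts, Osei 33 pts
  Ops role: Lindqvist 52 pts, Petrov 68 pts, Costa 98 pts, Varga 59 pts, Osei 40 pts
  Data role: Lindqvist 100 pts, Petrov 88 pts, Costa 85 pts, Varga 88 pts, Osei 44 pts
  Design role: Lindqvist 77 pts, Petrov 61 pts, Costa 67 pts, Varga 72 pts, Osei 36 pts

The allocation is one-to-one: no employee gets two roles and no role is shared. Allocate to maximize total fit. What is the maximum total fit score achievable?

Maximum total: 354 pts

Optimal: Lindqvist→QA role (63 pts), Petrov→Data role (88 pts), Costa→Ops role (98 pts), Varga→Design role (72 pts), Osei→Lead role (33 pts) — total 63+88+98+72+33 = 354 pts.
Row-greedy (each employee in turn takes its best remaining role) gives 339 pts, worse by 15.
Next-best assignment: Lindqvist→Lead role, Petrov→Data role, Costa→Ops role, Varga→Design role, Osei→QA role = 351 pts.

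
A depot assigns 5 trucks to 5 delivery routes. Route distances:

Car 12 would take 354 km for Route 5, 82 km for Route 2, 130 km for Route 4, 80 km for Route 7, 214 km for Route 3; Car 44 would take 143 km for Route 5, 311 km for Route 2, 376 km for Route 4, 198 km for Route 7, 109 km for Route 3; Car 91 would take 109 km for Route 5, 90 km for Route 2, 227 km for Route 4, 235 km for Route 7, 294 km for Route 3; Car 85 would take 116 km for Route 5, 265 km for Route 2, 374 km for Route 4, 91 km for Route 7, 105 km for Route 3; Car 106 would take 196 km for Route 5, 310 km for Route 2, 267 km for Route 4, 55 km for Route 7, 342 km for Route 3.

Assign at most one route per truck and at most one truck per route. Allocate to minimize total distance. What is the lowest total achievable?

Min total: 500 km

Optimal: Car 12→Route 4 (130 km), Car 44→Route 3 (109 km), Car 91→Route 2 (90 km), Car 85→Route 5 (116 km), Car 106→Route 7 (55 km) — total 130+109+90+116+55 = 500 km.
Column-greedy (each route in turn goes to its cheapest remaining truck) gives 658 km, worse by 158.
Next-best assignment: Car 12→Route 4, Car 44→Route 5, Car 91→Route 2, Car 85→Route 3, Car 106→Route 7 = 523 km.
Checked against all permutations: 500 km is optimal.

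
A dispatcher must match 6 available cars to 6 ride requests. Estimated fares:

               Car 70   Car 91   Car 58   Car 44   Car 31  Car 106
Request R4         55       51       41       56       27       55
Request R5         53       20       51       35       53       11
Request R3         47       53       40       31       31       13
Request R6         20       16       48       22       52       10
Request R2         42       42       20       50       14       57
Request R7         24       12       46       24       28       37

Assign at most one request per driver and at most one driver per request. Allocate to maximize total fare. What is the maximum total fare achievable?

Optimal: Car 70→Request R5 ($53), Car 91→Request R3 ($53), Car 58→Request R7 ($46), Car 44→Request R4 ($56), Car 31→Request R6 ($52), Car 106→Request R2 ($57) — total 53+53+46+56+52+57 = $317.
Row-greedy (each driver in turn takes its best remaining request) gives $298, worse by 19.
Every other assignment is strictly worse.

Max total: $317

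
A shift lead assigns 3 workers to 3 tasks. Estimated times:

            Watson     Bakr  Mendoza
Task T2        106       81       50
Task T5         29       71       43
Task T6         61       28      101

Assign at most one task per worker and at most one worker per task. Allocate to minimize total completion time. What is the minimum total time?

Minimum total: 107 min

Optimal: Watson→Task T5 (29 min), Bakr→Task T6 (28 min), Mendoza→Task T2 (50 min) — total 29+28+50 = 107 min.
Every other assignment is strictly worse.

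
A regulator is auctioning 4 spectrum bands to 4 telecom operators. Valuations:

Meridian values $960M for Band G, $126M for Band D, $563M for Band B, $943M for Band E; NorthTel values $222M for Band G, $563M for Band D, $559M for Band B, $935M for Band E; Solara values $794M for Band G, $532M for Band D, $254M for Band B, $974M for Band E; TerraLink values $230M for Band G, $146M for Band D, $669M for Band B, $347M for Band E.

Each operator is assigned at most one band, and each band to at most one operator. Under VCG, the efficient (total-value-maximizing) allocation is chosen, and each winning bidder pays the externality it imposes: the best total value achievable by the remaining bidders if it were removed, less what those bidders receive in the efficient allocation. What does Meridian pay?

Meridian pays $192M.

Efficient allocation: Meridian→Band G ($960M), NorthTel→Band D ($563M), Solara→Band E ($974M), TerraLink→Band B ($669M); total welfare W = $3166M.
Meridian receives Band G at value $960M, so the others get W − 960 = $2206M.
Without Meridian: best allocation of the remaining 3 bidders over all 4 bands is NorthTel→Band E ($935M), Solara→Band G ($794M), TerraLink→Band B ($669M), total $2398M.
VCG payment = (others' best without Meridian) − (others' welfare with Meridian) = 2398 − 2206 = $192M.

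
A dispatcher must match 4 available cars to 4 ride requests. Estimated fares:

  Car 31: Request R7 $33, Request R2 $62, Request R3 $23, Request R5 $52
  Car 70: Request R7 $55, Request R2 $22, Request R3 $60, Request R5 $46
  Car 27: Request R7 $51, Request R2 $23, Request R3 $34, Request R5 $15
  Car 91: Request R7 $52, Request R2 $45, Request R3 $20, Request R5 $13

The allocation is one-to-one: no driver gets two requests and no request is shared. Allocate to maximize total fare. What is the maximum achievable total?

Max total: $208

This is a one-to-one assignment (maximum-weight bipartite matching).
Optimal: Car 31→Request R5 ($52), Car 70→Request R3 ($60), Car 27→Request R7 ($51), Car 91→Request R2 ($45) — total 52+60+51+45 = $208.
No other one-to-one assignment exceeds $208.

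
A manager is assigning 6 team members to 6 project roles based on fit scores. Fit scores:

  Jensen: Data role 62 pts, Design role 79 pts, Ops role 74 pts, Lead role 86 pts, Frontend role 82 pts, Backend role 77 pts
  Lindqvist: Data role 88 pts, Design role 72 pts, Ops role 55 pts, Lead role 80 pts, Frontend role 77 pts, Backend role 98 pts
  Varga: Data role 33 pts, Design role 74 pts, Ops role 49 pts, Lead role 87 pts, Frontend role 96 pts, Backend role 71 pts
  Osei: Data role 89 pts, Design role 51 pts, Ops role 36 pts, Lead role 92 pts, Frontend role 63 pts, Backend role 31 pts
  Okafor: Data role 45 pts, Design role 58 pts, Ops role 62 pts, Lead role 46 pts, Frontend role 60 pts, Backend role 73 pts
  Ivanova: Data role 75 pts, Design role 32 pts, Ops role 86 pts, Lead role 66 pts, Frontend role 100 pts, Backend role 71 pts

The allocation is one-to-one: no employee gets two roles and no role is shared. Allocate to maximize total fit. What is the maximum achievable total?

Optimal: Jensen→Design role (79 pts), Lindqvist→Backend role (98 pts), Varga→Lead role (87 pts), Osei→Data role (89 pts), Okafor→Ops role (62 pts), Ivanova→Frontend role (100 pts) — total 79+98+87+89+62+100 = 515 pts.
Row-greedy (each employee in turn takes its best remaining role) gives 463 pts, worse by 52.
Checked against all permutations: 515 pts is optimal.

Maximum total: 515 pts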